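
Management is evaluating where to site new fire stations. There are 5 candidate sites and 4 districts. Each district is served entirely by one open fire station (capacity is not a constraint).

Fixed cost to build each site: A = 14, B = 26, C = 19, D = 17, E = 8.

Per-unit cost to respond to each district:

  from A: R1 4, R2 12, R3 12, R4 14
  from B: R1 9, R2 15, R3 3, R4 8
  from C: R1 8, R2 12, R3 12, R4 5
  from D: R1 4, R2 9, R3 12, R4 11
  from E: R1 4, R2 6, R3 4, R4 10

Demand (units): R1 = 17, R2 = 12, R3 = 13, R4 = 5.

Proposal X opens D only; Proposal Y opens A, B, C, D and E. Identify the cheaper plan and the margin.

Proposal Y is cheaper by 116.

Proposal X: {D}: R1→D 4·17=68, R2→D 9·12=108, R3→D 12·13=156, R4→D 11·5=55. Service 387; fixed 17; total 404.
Proposal Y: {A, B, C, D, E}: R1→A 4·17=68, R2→E 6·12=72, R3→B 3·13=39, R4→C 5·5=25. Service 204; fixed 84; total 288.
Difference: |404 − 288| = 116.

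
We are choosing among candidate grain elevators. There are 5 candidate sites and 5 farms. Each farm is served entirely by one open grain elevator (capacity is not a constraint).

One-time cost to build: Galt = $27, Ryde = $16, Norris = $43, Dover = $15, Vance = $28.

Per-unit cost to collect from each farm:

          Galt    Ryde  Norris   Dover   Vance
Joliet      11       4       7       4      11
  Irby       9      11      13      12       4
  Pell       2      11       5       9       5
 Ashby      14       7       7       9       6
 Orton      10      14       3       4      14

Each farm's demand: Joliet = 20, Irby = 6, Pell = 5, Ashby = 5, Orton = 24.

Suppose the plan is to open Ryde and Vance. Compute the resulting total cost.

Each farm is assigned to its cheapest site among the open ones.
{Ryde, Vance}: Joliet→Ryde 4·20=80, Irby→Vance 4·6=24, Pell→Vance 5·5=25, Ashby→Vance 6·5=30, Orton→Ryde 14·24=336. Service 495; fixed 44; total 539.

Total cost: 539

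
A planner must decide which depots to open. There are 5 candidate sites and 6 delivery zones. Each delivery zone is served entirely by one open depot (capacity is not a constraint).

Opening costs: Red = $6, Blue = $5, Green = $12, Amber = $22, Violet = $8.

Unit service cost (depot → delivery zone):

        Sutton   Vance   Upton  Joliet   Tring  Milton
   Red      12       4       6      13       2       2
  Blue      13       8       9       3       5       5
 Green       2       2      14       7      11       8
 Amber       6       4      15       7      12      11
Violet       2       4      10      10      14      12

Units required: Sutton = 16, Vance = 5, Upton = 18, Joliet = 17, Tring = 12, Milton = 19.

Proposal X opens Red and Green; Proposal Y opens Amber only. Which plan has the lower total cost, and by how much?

Proposal X is cheaper by 531.

Proposal X: {Red, Green}: Sutton→Green 2·16=32, Vance→Green 2·5=10, Upton→Red 6·18=108, Joliet→Green 7·17=119, Tring→Red 2·12=24, Milton→Red 2·19=38. Service 331; fixed 18; total 349.
Proposal Y: {Amber}: Sutton→Amber 6·16=96, Vance→Amber 4·5=20, Upton→Amber 15·18=270, Joliet→Amber 7·17=119, Tring→Amber 12·12=144, Milton→Amber 11·19=209. Service 858; fixed 22; total 880.
Difference: |349 − 880| = 531.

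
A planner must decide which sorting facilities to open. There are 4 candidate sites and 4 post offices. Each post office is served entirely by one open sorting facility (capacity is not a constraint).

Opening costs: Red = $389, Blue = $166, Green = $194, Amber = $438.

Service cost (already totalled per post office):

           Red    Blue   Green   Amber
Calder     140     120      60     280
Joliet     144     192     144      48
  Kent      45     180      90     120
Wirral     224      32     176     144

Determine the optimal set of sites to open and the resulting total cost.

For any fixed open set, each post office goes to its cheapest open site; total = fixed + service.
{Green}: Calder→Green 60, Joliet→Green 144, Kent→Green 90, Wirral→Green 176. Service 470; fixed 194; total 664.
{Blue, Green}: service 326 + fixed 360 = 686
{Blue}: Calder→Blue 120, Joliet→Blue 192, Kent→Blue 180, Wirral→Blue 32. Service 524; fixed 166; total 690.
{Red, Blue, Green, Amber}: service 185 + fixed 1187 = 1372
(All 15 nonempty subsets were checked; Green only is lowest.)

Open Green only; minimum total cost 664.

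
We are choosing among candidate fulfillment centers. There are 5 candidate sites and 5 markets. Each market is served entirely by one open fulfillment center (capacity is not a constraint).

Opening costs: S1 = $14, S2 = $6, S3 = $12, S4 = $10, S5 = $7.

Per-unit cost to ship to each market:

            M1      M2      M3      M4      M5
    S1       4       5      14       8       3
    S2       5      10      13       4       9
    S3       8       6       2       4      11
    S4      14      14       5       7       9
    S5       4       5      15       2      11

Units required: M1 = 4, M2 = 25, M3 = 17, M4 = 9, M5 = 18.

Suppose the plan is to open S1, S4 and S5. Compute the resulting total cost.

Total cost: 329

Each market is assigned to its cheapest site among the open ones.
{S1, S4, S5}: M1→S1 4·4=16, M2→S1 5·25=125, M3→S4 5·17=85, M4→S5 2·9=18, M5→S1 3·18=54. Service 298; fixed 31; total 329.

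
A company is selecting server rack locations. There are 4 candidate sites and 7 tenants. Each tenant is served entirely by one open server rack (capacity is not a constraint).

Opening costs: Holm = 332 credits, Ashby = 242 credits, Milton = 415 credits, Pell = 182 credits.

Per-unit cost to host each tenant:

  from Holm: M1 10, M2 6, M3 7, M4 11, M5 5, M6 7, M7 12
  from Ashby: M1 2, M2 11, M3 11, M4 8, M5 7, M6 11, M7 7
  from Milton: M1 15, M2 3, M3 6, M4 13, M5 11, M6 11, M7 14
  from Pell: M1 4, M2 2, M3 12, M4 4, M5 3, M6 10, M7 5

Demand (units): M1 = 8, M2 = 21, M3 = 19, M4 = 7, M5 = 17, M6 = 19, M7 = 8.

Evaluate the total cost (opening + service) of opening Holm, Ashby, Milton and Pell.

Each tenant is assigned to its cheapest site among the open ones.
{Holm, Ashby, Milton, Pell}: M1→Ashby 2·8=16, M2→Pell 2·21=42, M3→Milton 6·19=114, M4→Pell 4·7=28, M5→Pell 3·17=51, M6→Holm 7·19=133, M7→Pell 5·8=40. Service 424; fixed 1171; total 1595.

Total cost: 1595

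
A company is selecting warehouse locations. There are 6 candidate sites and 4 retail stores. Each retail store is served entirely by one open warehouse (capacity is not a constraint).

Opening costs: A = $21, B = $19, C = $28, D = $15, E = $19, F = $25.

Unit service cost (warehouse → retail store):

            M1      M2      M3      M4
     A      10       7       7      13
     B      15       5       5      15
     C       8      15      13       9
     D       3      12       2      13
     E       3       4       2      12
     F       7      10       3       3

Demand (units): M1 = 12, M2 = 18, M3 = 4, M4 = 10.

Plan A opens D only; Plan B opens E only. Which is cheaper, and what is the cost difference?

Plan A: {D}: M1→D 3·12=36, M2→D 12·18=216, M3→D 2·4=8, M4→D 13·10=130. Service 390; fixed 15; total 405.
Plan B: {E}: M1→E 3·12=36, M2→E 4·18=72, M3→E 2·4=8, M4→E 12·10=120. Service 236; fixed 19; total 255.
Difference: |405 − 255| = 150.

Plan B is cheaper by 150.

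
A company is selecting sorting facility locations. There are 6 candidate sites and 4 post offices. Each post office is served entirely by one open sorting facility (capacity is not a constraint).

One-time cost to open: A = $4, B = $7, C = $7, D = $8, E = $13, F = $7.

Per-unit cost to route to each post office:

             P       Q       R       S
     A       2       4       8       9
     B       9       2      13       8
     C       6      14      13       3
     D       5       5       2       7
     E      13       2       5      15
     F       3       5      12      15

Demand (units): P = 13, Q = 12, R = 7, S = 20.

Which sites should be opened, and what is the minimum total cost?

Open A, B, C and D; minimum total cost 150.

For any fixed open set, each post office goes to its cheapest open site; total = fixed + service.
{A, B, C, D}: P→A 2·13=26, Q→B 2·12=24, R→D 2·7=14, S→C 3·20=60. Service 124; fixed 26; total 150.
{A, C, D, E}: P→A 2·13=26, Q→E 2·12=24, R→D 2·7=14, S→C 3·20=60. Service 124; fixed 32; total 156.
{A, B, C, D, F}: service 124 + fixed 33 = 157
{A, B, C, D, E, F}: service 124 + fixed 46 = 170
No other subset beats 150.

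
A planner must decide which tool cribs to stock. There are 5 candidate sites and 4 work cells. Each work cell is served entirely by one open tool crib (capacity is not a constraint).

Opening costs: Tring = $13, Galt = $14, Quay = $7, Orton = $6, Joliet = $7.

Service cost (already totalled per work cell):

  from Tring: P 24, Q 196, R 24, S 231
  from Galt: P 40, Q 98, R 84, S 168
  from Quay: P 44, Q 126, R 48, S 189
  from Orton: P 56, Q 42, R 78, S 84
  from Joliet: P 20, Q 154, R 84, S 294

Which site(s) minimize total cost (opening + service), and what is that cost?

Open Tring and Orton; minimum total cost 193.

For any fixed open set, each work cell goes to its cheapest open site; total = fixed + service.
{Tring, Orton}: P→Tring 24, Q→Orton 42, R→Tring 24, S→Orton 84. Service 174; fixed 19; total 193.
{Tring, Orton, Joliet}: P→Joliet 20, Q→Orton 42, R→Tring 24, S→Orton 84. Service 170; fixed 26; total 196.
{Tring, Quay, Orton}: service 174 + fixed 26 = 200
{Tring, Galt, Quay, Orton, Joliet}: service 170 + fixed 47 = 217
No other subset beats 193.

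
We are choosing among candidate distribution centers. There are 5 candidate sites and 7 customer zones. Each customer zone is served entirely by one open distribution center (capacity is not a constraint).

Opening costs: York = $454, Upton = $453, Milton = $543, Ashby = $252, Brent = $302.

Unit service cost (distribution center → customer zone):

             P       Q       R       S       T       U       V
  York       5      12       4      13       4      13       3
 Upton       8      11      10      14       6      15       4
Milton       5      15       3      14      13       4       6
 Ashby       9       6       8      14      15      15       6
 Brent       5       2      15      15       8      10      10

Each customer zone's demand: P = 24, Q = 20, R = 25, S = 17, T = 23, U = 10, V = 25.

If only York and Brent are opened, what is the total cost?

Each customer zone is assigned to its cheapest site among the open ones.
{York, Brent}: P→York 5·24=120, Q→Brent 2·20=40, R→York 4·25=100, S→York 13·17=221, T→York 4·23=92, U→Brent 10·10=100, V→York 3·25=75. Service 748; fixed 756; total 1504.

Total cost: 1504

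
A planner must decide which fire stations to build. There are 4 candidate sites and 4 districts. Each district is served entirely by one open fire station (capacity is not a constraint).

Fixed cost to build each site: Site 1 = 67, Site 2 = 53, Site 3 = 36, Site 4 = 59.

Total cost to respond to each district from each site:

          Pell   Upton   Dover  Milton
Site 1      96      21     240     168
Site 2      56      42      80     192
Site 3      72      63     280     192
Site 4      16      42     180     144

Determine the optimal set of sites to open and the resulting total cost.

For any fixed open set, each district goes to its cheapest open site; total = fixed + service.
{Site 2, Site 4}: Pell→Site 4 16, Upton→Site 2 42, Dover→Site 2 80, Milton→Site 4 144. Service 282; fixed 112; total 394.
{Site 2}: service 370 + fixed 53 = 423
{Site 2, Site 3, Site 4}: service 282 + fixed 148 = 430
{Site 1, Site 2, Site 3, Site 4}: Pell→Site 4 16, Upton→Site 1 21, Dover→Site 2 80, Milton→Site 4 144. Service 261; fixed 215; total 476.
No other subset beats 394.

Open Site 2 and Site 4; minimum total cost 394.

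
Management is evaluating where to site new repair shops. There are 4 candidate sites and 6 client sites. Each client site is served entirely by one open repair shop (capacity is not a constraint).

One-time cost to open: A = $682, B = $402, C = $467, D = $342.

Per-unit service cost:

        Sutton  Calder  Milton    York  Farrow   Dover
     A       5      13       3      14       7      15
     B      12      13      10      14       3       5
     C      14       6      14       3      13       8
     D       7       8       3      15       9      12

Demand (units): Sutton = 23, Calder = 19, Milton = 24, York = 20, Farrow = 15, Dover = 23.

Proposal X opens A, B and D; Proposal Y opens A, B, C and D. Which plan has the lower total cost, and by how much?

Proposal X is cheaper by 209.

Proposal X: {A, B, D}: Sutton→A 5·23=115, Calder→D 8·19=152, Milton→A 3·24=72, York→A 14·20=280, Farrow→B 3·15=45, Dover→B 5·23=115. Service 779; fixed 1426; total 2205.
Proposal Y: {A, B, C, D}: Sutton→A 5·23=115, Calder→C 6·19=114, Milton→A 3·24=72, York→C 3·20=60, Farrow→B 3·15=45, Dover→B 5·23=115. Service 521; fixed 1893; total 2414.
Difference: |2205 − 2414| = 209.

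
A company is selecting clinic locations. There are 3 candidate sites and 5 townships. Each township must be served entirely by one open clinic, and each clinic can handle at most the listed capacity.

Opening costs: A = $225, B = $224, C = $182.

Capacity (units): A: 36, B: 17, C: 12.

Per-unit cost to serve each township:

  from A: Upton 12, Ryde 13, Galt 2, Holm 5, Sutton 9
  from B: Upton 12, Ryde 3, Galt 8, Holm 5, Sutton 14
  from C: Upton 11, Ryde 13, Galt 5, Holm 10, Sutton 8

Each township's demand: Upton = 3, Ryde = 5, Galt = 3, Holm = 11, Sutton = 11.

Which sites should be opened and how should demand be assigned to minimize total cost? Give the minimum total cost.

Open {A}: Upton→A 12·3=36, Ryde→A 13·5=65, Galt→A 2·3=6, Holm→A 5·11=55, Sutton→A 9·11=99.
Loads: A carries 33/36. Service 261; fixed 225; total 486.
Next best feasible plan costs 657.

Minimum total cost: 486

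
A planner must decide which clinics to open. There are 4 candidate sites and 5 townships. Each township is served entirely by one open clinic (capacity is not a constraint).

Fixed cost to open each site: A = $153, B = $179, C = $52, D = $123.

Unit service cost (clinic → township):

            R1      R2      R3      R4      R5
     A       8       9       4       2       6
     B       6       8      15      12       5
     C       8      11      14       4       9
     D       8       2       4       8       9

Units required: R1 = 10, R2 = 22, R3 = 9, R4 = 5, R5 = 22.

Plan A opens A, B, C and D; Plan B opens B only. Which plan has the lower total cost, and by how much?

Plan B is cheaper by 47.

Plan A: {A, B, C, D}: R1→B 6·10=60, R2→D 2·22=44, R3→A 4·9=36, R4→A 2·5=10, R5→B 5·22=110. Service 260; fixed 507; total 767.
Plan B: {B}: R1→B 6·10=60, R2→B 8·22=176, R3→B 15·9=135, R4→B 12·5=60, R5→B 5·22=110. Service 541; fixed 179; total 720.
Difference: |767 − 720| = 47.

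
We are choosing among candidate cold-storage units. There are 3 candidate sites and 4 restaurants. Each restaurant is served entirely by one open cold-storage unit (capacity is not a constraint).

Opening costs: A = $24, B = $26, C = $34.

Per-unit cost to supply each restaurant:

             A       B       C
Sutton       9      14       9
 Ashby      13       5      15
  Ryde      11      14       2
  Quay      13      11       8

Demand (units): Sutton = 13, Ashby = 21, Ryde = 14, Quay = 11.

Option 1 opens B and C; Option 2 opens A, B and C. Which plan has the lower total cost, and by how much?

Option 1 is cheaper by 24.

Option 1: {B, C}: Sutton→C 9·13=117, Ashby→B 5·21=105, Ryde→C 2·14=28, Quay→C 8·11=88. Service 338; fixed 60; total 398.
Option 2: {A, B, C}: Sutton→A 9·13=117, Ashby→B 5·21=105, Ryde→C 2·14=28, Quay→C 8·11=88. Service 338; fixed 84; total 422.
Difference: |398 − 422| = 24.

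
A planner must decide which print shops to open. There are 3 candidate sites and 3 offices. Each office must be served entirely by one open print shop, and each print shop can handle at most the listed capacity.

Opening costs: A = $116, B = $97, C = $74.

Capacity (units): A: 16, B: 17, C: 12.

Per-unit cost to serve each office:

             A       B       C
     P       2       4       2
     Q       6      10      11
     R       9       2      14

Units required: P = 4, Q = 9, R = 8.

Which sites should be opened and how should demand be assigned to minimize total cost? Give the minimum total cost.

Open {B, C}: P→C 2·4=8, Q→B 10·9=90, R→B 2·8=16.
Loads: B carries 17/17, C carries 4/12. Service 114; fixed 171; total 285.
Next best feasible plan costs 291.

Minimum total cost: 285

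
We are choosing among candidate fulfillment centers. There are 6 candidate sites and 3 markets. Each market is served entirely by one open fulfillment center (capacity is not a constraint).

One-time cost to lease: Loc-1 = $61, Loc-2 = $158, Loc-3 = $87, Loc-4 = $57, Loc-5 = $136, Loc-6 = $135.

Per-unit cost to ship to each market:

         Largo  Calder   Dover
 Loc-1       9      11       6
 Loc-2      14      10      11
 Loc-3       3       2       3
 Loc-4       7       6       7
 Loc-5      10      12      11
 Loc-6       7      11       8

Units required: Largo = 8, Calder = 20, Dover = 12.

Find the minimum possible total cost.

For any fixed open set, each market goes to its cheapest open site; total = fixed + service.
{Loc-3}: Largo→Loc-3 3·8=24, Calder→Loc-3 2·20=40, Dover→Loc-3 3·12=36. Service 100; fixed 87; total 187.
{Loc-3, Loc-4}: service 100 + fixed 144 = 244
{Loc-1, Loc-3}: service 100 + fixed 148 = 248
{Loc-1, Loc-2, Loc-3, Loc-4, Loc-5, Loc-6}: Largo→Loc-3 3·8=24, Calder→Loc-3 2·20=40, Dover→Loc-3 3·12=36. Service 100; fixed 634; total 734.
No other subset beats 187.

Minimum total cost: 187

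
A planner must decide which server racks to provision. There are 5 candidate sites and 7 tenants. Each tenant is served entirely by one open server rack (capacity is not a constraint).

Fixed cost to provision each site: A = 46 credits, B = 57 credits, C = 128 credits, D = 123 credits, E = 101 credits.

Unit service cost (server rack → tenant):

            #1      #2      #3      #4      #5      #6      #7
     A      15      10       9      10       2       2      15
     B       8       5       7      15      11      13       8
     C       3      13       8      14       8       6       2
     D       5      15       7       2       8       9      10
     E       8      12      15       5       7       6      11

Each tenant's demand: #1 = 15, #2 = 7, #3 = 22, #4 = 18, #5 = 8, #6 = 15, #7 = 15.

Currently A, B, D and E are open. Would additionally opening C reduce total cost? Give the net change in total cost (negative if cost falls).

No — net change +8 (cost rises by 8).

Current service cost with {A, B, D, E}: 466.
Adding C: each tenant re-picks its cheapest; new service cost 346, saving 120.
Extra fixed cost: 128. Net change = 128 − 120 = 8.
(Totals: 793 → 801.)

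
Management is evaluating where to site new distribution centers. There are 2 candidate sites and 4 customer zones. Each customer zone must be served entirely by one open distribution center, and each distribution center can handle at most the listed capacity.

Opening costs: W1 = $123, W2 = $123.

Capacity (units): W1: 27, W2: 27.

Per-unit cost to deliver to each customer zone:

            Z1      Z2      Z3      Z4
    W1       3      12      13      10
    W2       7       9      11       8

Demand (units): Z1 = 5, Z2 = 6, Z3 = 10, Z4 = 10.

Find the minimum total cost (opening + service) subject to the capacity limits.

Minimum total cost: 505

Open {W1, W2}: Z1→W1 3·5=15, Z2→W2 9·6=54, Z3→W2 11·10=110, Z4→W2 8·10=80.
Loads: W1 carries 5/27, W2 carries 26/27. Service 259; fixed 246; total 505.
Next best feasible plan costs 523.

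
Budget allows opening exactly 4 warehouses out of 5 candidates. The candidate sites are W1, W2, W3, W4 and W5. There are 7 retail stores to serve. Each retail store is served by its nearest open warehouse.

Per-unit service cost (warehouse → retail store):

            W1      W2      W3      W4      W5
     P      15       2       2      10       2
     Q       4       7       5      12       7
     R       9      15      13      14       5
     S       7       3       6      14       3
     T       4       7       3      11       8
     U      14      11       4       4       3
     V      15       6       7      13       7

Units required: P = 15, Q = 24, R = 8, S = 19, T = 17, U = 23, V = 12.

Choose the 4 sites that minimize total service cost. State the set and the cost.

With exactly 4 open, each retail store uses its cheapest among the chosen.
{W1, W2, W3, W5}: P→W2 2·15=30, Q→W1 4·24=96, R→W5 5·8=40, S→W2 3·19=57, T→W3 3·17=51, U→W5 3·23=69, V→W2 6·12=72. Service cost 415.
{W1, W3, W4, W5}: service cost 427
{W1, W2, W4, W5}: service cost 432
Among all 5 size-4 choices, {W1, W2, W3, W5} is lowest.

Choose W1, W2, W3 and W5; total service cost 415.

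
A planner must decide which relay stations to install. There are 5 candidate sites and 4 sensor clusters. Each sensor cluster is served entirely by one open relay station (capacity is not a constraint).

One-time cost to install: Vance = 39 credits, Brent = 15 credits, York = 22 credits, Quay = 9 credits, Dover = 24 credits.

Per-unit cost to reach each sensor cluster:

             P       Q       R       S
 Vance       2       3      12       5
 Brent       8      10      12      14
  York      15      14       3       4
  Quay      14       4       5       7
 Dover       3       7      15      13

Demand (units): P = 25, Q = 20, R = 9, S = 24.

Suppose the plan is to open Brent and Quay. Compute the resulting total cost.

Each sensor cluster is assigned to its cheapest site among the open ones.
{Brent, Quay}: P→Brent 8·25=200, Q→Quay 4·20=80, R→Quay 5·9=45, S→Quay 7·24=168. Service 493; fixed 24; total 517.

Total cost: 517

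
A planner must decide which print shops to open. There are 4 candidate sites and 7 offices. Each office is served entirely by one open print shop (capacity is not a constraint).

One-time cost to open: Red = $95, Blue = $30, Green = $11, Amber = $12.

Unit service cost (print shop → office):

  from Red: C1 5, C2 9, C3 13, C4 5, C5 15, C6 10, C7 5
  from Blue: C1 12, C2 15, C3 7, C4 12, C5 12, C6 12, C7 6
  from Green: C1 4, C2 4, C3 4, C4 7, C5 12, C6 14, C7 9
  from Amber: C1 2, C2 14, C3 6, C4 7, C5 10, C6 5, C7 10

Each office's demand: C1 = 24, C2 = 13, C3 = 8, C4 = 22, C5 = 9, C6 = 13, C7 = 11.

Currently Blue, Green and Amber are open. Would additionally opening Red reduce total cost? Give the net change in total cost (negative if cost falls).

No — net change +40 (cost rises by 40).

Current service cost with {Blue, Green, Amber}: 507.
Adding Red: each office re-picks its cheapest; new service cost 452, saving 55.
Extra fixed cost: 95. Net change = 95 − 55 = 40.
(Totals: 560 → 600.)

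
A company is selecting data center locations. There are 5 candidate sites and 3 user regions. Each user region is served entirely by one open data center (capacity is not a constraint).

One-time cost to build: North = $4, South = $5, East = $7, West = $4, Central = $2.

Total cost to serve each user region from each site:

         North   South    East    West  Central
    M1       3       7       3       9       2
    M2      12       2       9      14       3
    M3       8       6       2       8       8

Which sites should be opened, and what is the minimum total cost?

Open Central only; minimum total cost 15.

For any fixed open set, each user region goes to its cheapest open site; total = fixed + service.
{Central}: M1→Central 2, M2→Central 3, M3→Central 8. Service 13; fixed 2; total 15.
{East, Central}: M1→Central 2, M2→Central 3, M3→East 2. Service 7; fixed 9; total 16.
{South, Central}: M1→Central 2, M2→South 2, M3→South 6. Service 10; fixed 7; total 17.
{North, South, East, West, Central}: service 6 + fixed 22 = 28
No other subset beats 15.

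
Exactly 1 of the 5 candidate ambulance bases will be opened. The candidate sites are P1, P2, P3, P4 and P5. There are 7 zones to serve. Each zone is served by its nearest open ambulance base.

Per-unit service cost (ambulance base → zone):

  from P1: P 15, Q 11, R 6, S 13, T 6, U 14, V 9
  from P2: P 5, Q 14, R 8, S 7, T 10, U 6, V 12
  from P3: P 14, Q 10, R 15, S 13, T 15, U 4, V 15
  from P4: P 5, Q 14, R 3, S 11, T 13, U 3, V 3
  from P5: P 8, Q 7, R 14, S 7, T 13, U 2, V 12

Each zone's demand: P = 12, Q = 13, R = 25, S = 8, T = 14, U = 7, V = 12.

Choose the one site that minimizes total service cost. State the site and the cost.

Choose P4 only; total service cost 644.

With exactly 1 open, each zone uses its cheapest among the chosen.
{P4}: P→P4 5·12=60, Q→P4 14·13=182, R→P4 3·25=75, S→P4 11·8=88, T→P4 13·14=182, U→P4 3·7=21, V→P4 3·12=36. Service cost 644.
{P2}: service cost 824
{P1}: service cost 867
Among all 5 size-1 choices, {P4} is lowest.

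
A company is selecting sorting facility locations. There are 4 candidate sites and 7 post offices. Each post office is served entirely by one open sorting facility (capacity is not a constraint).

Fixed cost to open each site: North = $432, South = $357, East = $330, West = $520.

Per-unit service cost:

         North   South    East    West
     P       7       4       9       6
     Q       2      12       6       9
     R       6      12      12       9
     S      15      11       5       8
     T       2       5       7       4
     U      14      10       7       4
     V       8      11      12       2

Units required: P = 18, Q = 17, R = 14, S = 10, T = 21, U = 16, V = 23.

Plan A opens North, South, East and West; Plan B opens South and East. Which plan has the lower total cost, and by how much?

Plan A: {North, South, East, West}: P→South 4·18=72, Q→North 2·17=34, R→North 6·14=84, S→East 5·10=50, T→North 2·21=42, U→West 4·16=64, V→West 2·23=46. Service 392; fixed 1639; total 2031.
Plan B: {South, East}: P→South 4·18=72, Q→East 6·17=102, R→South 12·14=168, S→East 5·10=50, T→South 5·21=105, U→East 7·16=112, V→South 11·23=253. Service 862; fixed 687; total 1549.
Difference: |2031 − 1549| = 482.

Plan B is cheaper by 482.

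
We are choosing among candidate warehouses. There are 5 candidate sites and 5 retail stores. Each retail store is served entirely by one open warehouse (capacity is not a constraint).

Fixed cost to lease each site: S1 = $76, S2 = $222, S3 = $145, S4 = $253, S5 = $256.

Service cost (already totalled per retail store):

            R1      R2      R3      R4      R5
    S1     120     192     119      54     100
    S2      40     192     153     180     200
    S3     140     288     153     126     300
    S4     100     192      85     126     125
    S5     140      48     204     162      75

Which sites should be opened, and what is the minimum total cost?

Open S1 only; minimum total cost 661.

For any fixed open set, each retail store goes to its cheapest open site; total = fixed + service.
{S1}: R1→S1 120, R2→S1 192, R3→S1 119, R4→S1 54, R5→S1 100. Service 585; fixed 76; total 661.
{S1, S5}: R1→S1 120, R2→S5 48, R3→S1 119, R4→S1 54, R5→S5 75. Service 416; fixed 332; total 748.
{S1, S2}: service 505 + fixed 298 = 803
{S1, S2, S3, S4, S5}: R1→S2 40, R2→S5 48, R3→S4 85, R4→S1 54, R5→S5 75. Service 302; fixed 952; total 1254.
No other subset beats 661.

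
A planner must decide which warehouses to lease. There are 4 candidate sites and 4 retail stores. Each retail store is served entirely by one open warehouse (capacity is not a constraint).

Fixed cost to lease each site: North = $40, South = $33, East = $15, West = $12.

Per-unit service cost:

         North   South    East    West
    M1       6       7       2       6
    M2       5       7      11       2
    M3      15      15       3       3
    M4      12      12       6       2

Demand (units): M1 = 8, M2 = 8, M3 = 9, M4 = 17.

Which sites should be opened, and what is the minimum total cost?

For any fixed open set, each retail store goes to its cheapest open site; total = fixed + service.
{East, West}: M1→East 2·8=16, M2→West 2·8=16, M3→East 3·9=27, M4→West 2·17=34. Service 93; fixed 27; total 120.
{West}: service 125 + fixed 12 = 137
{South, East, West}: service 93 + fixed 60 = 153
{North, South, East, West}: service 93 + fixed 100 = 193
No other subset beats 120.

Open East and West; minimum total cost 120.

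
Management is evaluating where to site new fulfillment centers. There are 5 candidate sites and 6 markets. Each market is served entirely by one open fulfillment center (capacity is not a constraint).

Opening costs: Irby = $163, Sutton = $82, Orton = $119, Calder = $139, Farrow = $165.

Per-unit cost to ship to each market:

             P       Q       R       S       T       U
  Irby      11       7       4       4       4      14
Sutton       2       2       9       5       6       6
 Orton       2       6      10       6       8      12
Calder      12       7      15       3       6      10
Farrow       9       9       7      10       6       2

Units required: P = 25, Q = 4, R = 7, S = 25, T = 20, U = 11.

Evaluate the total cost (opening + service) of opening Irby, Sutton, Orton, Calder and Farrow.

Total cost: 931

Each market is assigned to its cheapest site among the open ones.
{Irby, Sutton, Orton, Calder, Farrow}: P→Sutton 2·25=50, Q→Sutton 2·4=8, R→Irby 4·7=28, S→Calder 3·25=75, T→Irby 4·20=80, U→Farrow 2·11=22. Service 263; fixed 668; total 931.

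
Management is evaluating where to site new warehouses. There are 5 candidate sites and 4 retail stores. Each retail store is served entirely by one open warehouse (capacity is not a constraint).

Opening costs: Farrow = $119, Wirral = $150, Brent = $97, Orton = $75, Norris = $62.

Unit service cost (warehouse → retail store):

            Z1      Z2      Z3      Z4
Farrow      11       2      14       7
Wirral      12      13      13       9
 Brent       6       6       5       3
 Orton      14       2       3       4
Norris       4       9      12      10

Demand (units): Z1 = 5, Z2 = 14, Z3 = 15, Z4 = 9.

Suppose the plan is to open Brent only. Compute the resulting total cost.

Each retail store is assigned to its cheapest site among the open ones.
{Brent}: Z1→Brent 6·5=30, Z2→Brent 6·14=84, Z3→Brent 5·15=75, Z4→Brent 3·9=27. Service 216; fixed 97; total 313.

Total cost: 313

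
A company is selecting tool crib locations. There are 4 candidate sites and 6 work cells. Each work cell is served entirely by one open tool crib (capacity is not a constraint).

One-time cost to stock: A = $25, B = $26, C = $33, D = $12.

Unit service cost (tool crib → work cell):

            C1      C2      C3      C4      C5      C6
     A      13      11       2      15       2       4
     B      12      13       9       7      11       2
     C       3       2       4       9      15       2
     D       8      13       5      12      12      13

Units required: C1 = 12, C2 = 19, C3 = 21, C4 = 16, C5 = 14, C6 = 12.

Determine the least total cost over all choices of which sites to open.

Minimum total cost: 364

For any fixed open set, each work cell goes to its cheapest open site; total = fixed + service.
{A, B, C}: C1→C 3·12=36, C2→C 2·19=38, C3→A 2·21=42, C4→B 7·16=112, C5→A 2·14=28, C6→B 2·12=24. Service 280; fixed 84; total 364.
{A, C}: C1→C 3·12=36, C2→C 2·19=38, C3→A 2·21=42, C4→C 9·16=144, C5→A 2·14=28, C6→C 2·12=24. Service 312; fixed 58; total 370.
{A, B, C, D}: service 280 + fixed 96 = 376
{D}: service 964 + fixed 12 = 976
No other subset beats 364.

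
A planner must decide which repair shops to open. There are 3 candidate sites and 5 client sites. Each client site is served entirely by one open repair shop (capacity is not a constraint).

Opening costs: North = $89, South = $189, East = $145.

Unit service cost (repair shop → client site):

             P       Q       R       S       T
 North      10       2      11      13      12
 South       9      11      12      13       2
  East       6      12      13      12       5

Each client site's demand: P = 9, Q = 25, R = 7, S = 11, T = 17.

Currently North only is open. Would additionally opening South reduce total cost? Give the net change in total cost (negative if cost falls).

Current service cost with {North}: 564.
Adding South: each client site re-picks its cheapest; new service cost 385, saving 179.
Extra fixed cost: 189. Net change = 189 − 179 = 10.
(Totals: 653 → 663.)

No — net change +10 (cost rises by 10).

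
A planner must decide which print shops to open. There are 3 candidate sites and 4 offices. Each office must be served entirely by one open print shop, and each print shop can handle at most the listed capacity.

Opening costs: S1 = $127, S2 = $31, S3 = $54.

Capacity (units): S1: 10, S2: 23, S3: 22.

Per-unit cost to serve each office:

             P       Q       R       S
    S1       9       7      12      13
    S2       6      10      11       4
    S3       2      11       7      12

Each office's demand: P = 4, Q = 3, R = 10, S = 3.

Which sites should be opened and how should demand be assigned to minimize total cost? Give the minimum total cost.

Open {S3}: P→S3 2·4=8, Q→S3 11·3=33, R→S3 7·10=70, S→S3 12·3=36.
Loads: S3 carries 20/22. Service 147; fixed 54; total 201.
Next best feasible plan costs 205.

Minimum total cost: 201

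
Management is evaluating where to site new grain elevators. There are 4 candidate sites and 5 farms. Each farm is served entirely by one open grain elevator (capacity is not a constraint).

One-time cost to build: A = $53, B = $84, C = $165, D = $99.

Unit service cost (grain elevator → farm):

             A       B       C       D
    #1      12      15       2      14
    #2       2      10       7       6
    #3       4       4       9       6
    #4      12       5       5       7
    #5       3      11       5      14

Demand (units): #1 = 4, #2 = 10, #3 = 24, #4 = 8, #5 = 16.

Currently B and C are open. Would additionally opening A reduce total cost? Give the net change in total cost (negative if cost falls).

Yes — net change −29 (cost falls by 29).

Current service cost with {B, C}: 294.
Adding A: each farm re-picks its cheapest; new service cost 212, saving 82.
Extra fixed cost: 53. Net change = 53 − 82 = -29.
(Totals: 543 → 514.)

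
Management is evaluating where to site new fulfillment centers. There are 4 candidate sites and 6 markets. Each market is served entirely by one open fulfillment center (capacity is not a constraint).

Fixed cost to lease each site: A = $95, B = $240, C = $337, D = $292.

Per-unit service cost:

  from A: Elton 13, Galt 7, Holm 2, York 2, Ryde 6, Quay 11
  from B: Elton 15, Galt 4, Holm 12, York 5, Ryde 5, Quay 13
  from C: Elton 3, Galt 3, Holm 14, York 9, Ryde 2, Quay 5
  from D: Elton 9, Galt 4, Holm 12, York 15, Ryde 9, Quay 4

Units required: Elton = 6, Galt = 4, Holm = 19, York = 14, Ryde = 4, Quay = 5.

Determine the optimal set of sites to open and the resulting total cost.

Open A only; minimum total cost 346.

For any fixed open set, each market goes to its cheapest open site; total = fixed + service.
{A}: Elton→A 13·6=78, Galt→A 7·4=28, Holm→A 2·19=38, York→A 2·14=28, Ryde→A 6·4=24, Quay→A 11·5=55. Service 251; fixed 95; total 346.
{A, C}: Elton→C 3·6=18, Galt→C 3·4=12, Holm→A 2·19=38, York→A 2·14=28, Ryde→C 2·4=8, Quay→C 5·5=25. Service 129; fixed 432; total 561.
{A, D}: Elton→D 9·6=54, Galt→D 4·4=16, Holm→A 2·19=38, York→A 2·14=28, Ryde→A 6·4=24, Quay→D 4·5=20. Service 180; fixed 387; total 567.
{A, B, C, D}: Elton→C 3·6=18, Galt→C 3·4=12, Holm→A 2·19=38, York→A 2·14=28, Ryde→C 2·4=8, Quay→D 4·5=20. Service 124; fixed 964; total 1088.
(All 15 nonempty subsets were checked; A only is lowest.)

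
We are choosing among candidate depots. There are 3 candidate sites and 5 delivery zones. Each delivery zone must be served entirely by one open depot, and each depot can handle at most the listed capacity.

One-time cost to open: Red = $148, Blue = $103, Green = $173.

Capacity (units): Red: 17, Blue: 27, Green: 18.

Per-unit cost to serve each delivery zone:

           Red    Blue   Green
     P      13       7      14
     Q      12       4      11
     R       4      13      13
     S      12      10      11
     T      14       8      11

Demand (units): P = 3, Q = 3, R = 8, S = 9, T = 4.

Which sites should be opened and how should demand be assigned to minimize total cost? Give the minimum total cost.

Minimum total cost: 362

Open {Blue}: P→Blue 7·3=21, Q→Blue 4·3=12, R→Blue 13·8=104, S→Blue 10·9=90, T→Blue 8·4=32.
Loads: Blue carries 27/27. Service 259; fixed 103; total 362.
Next best feasible plan costs 438.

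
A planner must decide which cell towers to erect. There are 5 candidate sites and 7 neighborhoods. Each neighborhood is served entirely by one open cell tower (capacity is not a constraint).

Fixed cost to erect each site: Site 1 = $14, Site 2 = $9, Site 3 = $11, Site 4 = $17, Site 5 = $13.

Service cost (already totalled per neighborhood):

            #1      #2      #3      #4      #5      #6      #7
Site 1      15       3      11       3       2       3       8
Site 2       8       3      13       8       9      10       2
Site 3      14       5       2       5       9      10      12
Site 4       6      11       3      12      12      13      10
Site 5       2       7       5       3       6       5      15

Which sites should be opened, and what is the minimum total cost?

Open Site 2 and Site 5; minimum total cost 48.

For any fixed open set, each neighborhood goes to its cheapest open site; total = fixed + service.
{Site 2, Site 5}: #1→Site 5 2, #2→Site 2 3, #3→Site 5 5, #4→Site 5 3, #5→Site 5 6, #6→Site 5 5, #7→Site 2 2. Service 26; fixed 22; total 48.
{Site 1, Site 5}: #1→Site 5 2, #2→Site 1 3, #3→Site 5 5, #4→Site 1 3, #5→Site 1 2, #6→Site 1 3, #7→Site 1 8. Service 26; fixed 27; total 53.
{Site 1, Site 2}: service 32 + fixed 23 = 55
{Site 1, Site 2, Site 3, Site 4, Site 5}: #1→Site 5 2, #2→Site 1 3, #3→Site 3 2, #4→Site 1 3, #5→Site 1 2, #6→Site 1 3, #7→Site 2 2. Service 17; fixed 64; total 81.
No other subset beats 48.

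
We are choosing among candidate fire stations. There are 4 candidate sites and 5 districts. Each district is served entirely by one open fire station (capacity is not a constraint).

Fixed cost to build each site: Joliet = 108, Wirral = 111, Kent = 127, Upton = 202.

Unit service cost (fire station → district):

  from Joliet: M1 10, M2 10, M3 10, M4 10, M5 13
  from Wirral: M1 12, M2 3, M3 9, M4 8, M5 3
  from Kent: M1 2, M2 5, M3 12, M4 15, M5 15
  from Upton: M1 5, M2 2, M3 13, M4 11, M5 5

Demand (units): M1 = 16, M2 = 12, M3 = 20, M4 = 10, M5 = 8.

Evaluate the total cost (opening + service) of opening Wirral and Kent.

Total cost: 590

Each district is assigned to its cheapest site among the open ones.
{Wirral, Kent}: M1→Kent 2·16=32, M2→Wirral 3·12=36, M3→Wirral 9·20=180, M4→Wirral 8·10=80, M5→Wirral 3·8=24. Service 352; fixed 238; total 590.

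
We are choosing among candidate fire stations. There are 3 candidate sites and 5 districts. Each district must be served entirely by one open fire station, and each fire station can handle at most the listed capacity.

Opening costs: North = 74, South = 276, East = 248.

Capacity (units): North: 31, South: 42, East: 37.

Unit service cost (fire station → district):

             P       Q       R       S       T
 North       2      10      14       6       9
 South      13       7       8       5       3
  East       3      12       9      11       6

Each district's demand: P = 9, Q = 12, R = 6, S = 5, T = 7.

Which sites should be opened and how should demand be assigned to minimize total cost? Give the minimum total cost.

Open {North, South}: P→North 2·9=18, Q→South 7·12=84, R→South 8·6=48, S→South 5·5=25, T→South 3·7=21.
Loads: North carries 9/31, South carries 30/42. Service 196; fixed 350; total 546.
Next best feasible plan costs 551.

Minimum total cost: 546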